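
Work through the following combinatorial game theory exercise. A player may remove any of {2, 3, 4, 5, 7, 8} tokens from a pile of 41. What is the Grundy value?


The subtraction set is S = {2, 3, 4, 5, 7, 8}.
G(k) = mex{ G(k - s) : s in S, s <= k }. We compute iteratively: G(0) = 0.
G(1) = mex({}) = 0
G(2) = mex({0}) = 1
G(3) = mex({0}) = 1
G(4) = mex({0, 1}) = 2
G(5) = mex({0, 1}) = 2
G(6) = mex({0, 1, 2}) = 3
G(7) = mex({0, 1, 2}) = 3
G(8) = mex({0, 1, 2, 3}) = 4
G(9) = mex({0, 1, 2, 3}) = 4
G(10) = mex({1, 2, 3, 4}) = 0
G(11) = mex({1, 2, 3, 4}) = 0
G(12) = mex({0, 2, 3, 4}) = 1
G(13) = mex({0, 2, 3, 4}) = 1
G(14) = mex({0, 1, 3, 4}) = 2
G(15) = mex({0, 1, 3, 4}) = 2
G(16) = mex({0, 1, 2, 4}) = 3
G(17) = mex({0, 1, 2, 4}) = 3
Observe that G(10)..G(17) = 0, 0, 1, 1, 2, 2, 3, 3 repeats G(0)..G(7) = 0, 0, 1, 1, 2, 2, 3, 3.
For k >= max(S) = 8, G(k) is determined by the previous 8 values G(k-8)..G(k-1); a window of 8 consecutive values has recurred shifted by 10, so by induction G(k + 10) = G(k) for all k >= 0: the sequence is periodic from the start with period 10.
One period: G(0..9) = 0, 0, 1, 1, 2, 2, 3, 3, 4, 4.
41 mod 10 = 1, so G(41) = G(1) = 0.

0


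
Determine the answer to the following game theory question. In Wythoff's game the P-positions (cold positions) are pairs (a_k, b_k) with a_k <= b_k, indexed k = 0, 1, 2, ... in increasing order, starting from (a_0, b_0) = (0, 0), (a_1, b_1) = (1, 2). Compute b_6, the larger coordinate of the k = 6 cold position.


By Wythoff's theorem, a_k = floor(k * phi) and b_k = floor(k * phi^2) = a_k + k, where phi = (1 + sqrt(5))/2 is the golden ratio.
phi = (1 + sqrt(5))/2 = 1.618034
phi^2 = phi + 1 = 2.618034
k = 6
k * phi^2 = 6 * 2.618034 = 15.708204
b_6 = floor(k * phi^2) = 15 (check: a_6 + k = 9 + 6 = 15)

15


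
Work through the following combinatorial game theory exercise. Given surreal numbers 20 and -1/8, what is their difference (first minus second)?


x = 20, y = -1/8
Converting to common denominator: 8
x = 160/8, y = -1/8
x - y = 20 - -1/8 = 161/8

161/8


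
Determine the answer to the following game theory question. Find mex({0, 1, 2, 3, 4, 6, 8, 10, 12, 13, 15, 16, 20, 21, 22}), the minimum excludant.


Set = {0, 1, 2, 3, 4, 6, 8, 10, 12, 13, 15, 16, 20, 21, 22}
0 is in the set.
1 is in the set.
2 is in the set.
3 is in the set.
4 is in the set.
5 is NOT in the set. This is the mex.
mex = 5

5


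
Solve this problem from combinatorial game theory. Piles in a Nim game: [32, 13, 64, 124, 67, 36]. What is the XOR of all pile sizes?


We need the XOR (exclusive or) of all pile sizes.
After XOR-ing pile 1 (size 32): 0 XOR 32 = 32
After XOR-ing pile 2 (size 13): 32 XOR 13 = 45
After XOR-ing pile 3 (size 64): 45 XOR 64 = 109
After XOR-ing pile 4 (size 124): 109 XOR 124 = 17
After XOR-ing pile 5 (size 67): 17 XOR 67 = 82
After XOR-ing pile 6 (size 36): 82 XOR 36 = 118
The Nim-value of this position is 118.

118


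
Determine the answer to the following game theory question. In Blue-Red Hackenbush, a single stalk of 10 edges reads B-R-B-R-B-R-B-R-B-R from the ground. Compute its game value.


Edges (from ground): B-R-B-R-B-R-B-R-B-R
By Berlekamp's sign-expansion rule, a Blue-Red Hackenbush stalk has the value of the surreal number whose sign sequence is the edge sequence with B -> + and R -> -.
Sign sequence: +-+-+-+-+-
Trace the sign expansion in the surreal number tree, starting from 0:
Edge 1: B (sign +) -> bounds (0, +inf), value = 1
Edge 2: R (sign -) -> bounds (0, 1), value = 1/2
Edge 3: B (sign +) -> bounds (1/2, 1), value = 3/4
Edge 4: R (sign -) -> bounds (1/2, 3/4), value = 5/8
Edge 5: B (sign +) -> bounds (5/8, 3/4), value = 11/16
Edge 6: R (sign -) -> bounds (5/8, 11/16), value = 21/32
Edge 7: B (sign +) -> bounds (21/32, 11/16), value = 43/64
Edge 8: R (sign -) -> bounds (21/32, 43/64), value = 85/128
Edge 9: B (sign +) -> bounds (85/128, 43/64), value = 171/256
Edge 10: R (sign -) -> bounds (85/128, 171/256), value = 341/512
Game value = 341/512

341/512


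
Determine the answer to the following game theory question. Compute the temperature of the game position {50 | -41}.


The game is {50 | -41}, a switch {a | b} with numbers a > b.
Cooling {a | b} by t gives {a - t | b + t}, which stops being hot when a - t = b + t, i.e. at t = (a - b)/2. So the temperature of a switch is (a - b)/2.
Temperature = (Left option - Right option) / 2
= (50 - (-41)) / 2
= 91 / 2
= 91/2

91/2


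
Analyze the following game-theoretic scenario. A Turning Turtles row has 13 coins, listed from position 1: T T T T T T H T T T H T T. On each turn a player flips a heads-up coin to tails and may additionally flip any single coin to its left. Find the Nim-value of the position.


Coins: T T T T T T H T T T H T T
Key fact: a single head at position k behaves exactly like a Nim heap of size k (turning it to T and optionally flipping a coin at j < k corresponds to moving the heap from k to j, or to 0), and heads combine as a disjunctive sum (two heads at the same place would cancel, matching j XOR j = 0). So the Nim-value is the XOR of the 1-indexed positions of the heads.
Face-up positions (1-indexed): [7, 11]
XOR 0 with 7: 0 XOR 7 = 7
XOR 7 with 11: 7 XOR 11 = 12
Nim-value = 12

12


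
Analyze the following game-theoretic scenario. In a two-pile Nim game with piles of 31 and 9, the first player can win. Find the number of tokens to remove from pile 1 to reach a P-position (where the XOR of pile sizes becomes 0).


Piles: 31 and 9
Current XOR: 31 XOR 9 = 22 (non-zero, so this is an N-position).
To make the XOR zero, we need to find a move that balances the piles.
For pile 1 (size 31): target = 31 XOR 22 = 9
We reduce pile 1 from 31 to 9.
Tokens removed: 31 - 9 = 22
Verification: 9 XOR 9 = 0

22


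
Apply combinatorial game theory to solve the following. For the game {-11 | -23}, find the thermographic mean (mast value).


Game = {-11 | -23}, a switch {a | b} with numbers a > b.
Its thermograph has left wall a - t and right wall b + t, which meet at t = (a - b)/2, where both equal (a + b)/2. So the mast (mean value) is at (a + b)/2.
Mean = (-11 + (-23))/2 = -34/2 = -17

-17


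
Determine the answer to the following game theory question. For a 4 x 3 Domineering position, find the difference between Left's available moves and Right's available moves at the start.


Board is 4 x 3 (rows x cols).
Left (vertical) placements: (rows-1) * cols = 3 * 3 = 9
Right (horizontal) placements: rows * (cols-1) = 4 * 2 = 8
Advantage = Left - Right = 9 - 8 = 1

1


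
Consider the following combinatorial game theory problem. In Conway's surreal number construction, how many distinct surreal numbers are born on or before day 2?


Day 0: {|} = 0 is born. Count = 1.
Day n: the number of surreal numbers born by day n is 2^(n+1) - 1.
By day 0: 2^1 - 1 = 1
By day 1: 2^2 - 1 = 3
By day 2: 2^3 - 1 = 7
By day 2: 7 surreal numbers.

7


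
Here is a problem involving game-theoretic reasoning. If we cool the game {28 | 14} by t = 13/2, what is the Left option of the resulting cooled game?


Original game: {28 | 14} (a switch {a | b} with a > b).
Cooling by t (for t below the temperature (a - b)/2 = 7) taxes each move by t: {a | b} cooled by t is {a - t | b + t}.
Cooling amount: t = 13/2
Cooled Left option: 28 - 13/2 = 43/2
Cooled Right option: 14 + 13/2 = 41/2
Cooled game: {43/2 | 41/2}
Left option = 43/2

43/2


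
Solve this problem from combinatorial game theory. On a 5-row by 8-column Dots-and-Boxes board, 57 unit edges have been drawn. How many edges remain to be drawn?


Grid: 5 x 8 boxes, i.e. 6 rows and 9 columns of dots.
Horizontal edges: (rows + 1) * cols = 6 * 8 = 48
Vertical edges: rows * (cols + 1) = 5 * 9 = 45
Total edges: 48 + 45 = 93
Edges drawn: 57
Remaining: 93 - 57 = 36

36


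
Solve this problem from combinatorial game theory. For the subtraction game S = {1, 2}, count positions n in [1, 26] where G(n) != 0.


Subtraction set S = {1, 2}, so G(n) = n mod 3.
G(n) = 0 when n is a multiple of 3.
Multiples of 3 in [1, 26]: 8
N-positions (nonzero Grundy) = 26 - 8 = 18

18


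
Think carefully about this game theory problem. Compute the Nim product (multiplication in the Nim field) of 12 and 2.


Nim multiplication is bilinear over XOR: (u XOR v) * w = (u*w) XOR (v*w).
So we split each operand into its bit components and XOR the pairwise Nim products.
12 = 4 + 8 (as XOR of powers of 2).
2 = 2 (as XOR of powers of 2).
Using the standard Nim-product table on single bits:
  2*2 = 3,   2*4 = 8,   2*8 = 12,
  4*4 = 6,   4*8 = 11,  8*8 = 13,
and  1*x = x (identity), k*l = l*k (commutative).
Pairwise Nim products:
  4 * 2 = 8
  8 * 2 = 12
XOR them: 8 XOR 12 = 4.
Result: 12 * 2 = 4 (in Nim).

4


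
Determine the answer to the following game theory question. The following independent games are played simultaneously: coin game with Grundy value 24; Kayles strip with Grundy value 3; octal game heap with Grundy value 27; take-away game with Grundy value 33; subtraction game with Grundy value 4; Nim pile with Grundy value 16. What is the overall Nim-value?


By the Sprague-Grundy theorem, the Grundy value of a sum of games is the XOR of individual Grundy values.
coin game: Grundy value = 24. Running XOR: 0 XOR 24 = 24
Kayles strip: Grundy value = 3. Running XOR: 24 XOR 3 = 27
octal game heap: Grundy value = 27. Running XOR: 27 XOR 27 = 0
take-away game: Grundy value = 33. Running XOR: 0 XOR 33 = 33
subtraction game: Grundy value = 4. Running XOR: 33 XOR 4 = 37
Nim pile: Grundy value = 16. Running XOR: 37 XOR 16 = 53
The combined Grundy value is 53.

53


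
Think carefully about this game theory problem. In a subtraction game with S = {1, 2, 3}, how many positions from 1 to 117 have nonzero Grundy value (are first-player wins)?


Subtraction set S = {1, 2, 3}, so G(n) = n mod 4.
G(n) = 0 when n is a multiple of 4.
Multiples of 4 in [1, 117]: 29
N-positions (nonzero Grundy) = 117 - 29 = 88

88


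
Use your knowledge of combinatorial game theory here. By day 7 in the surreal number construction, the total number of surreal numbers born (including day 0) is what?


Day 0: {|} = 0 is born. Count = 1.
Day n: the number of surreal numbers born by day n is 2^(n+1) - 1.
By day 0: 2^1 - 1 = 1
By day 1: 2^2 - 1 = 3
By day 2: 2^3 - 1 = 7
By day 3: 2^4 - 1 = 15
By day 4: 2^5 - 1 = 31
By day 5: 2^6 - 1 = 63
By day 6: 2^7 - 1 = 127
By day 7: 2^8 - 1 = 255
By day 7: 255 surreal numbers.

255


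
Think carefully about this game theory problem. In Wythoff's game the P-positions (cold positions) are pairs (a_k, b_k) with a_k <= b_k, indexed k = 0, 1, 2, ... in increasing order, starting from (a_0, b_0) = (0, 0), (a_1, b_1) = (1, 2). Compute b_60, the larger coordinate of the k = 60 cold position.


By Wythoff's theorem, a_k = floor(k * phi) and b_k = floor(k * phi^2) = a_k + k, where phi = (1 + sqrt(5))/2 is the golden ratio.
phi = (1 + sqrt(5))/2 = 1.618034
phi^2 = phi + 1 = 2.618034
k = 60
k * phi^2 = 60 * 2.618034 = 157.082039
b_60 = floor(k * phi^2) = 157 (check: a_60 + k = 97 + 60 = 157)

157


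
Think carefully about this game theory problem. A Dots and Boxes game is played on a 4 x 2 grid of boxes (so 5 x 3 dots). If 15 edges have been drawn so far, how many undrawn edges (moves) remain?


Grid: 4 x 2 boxes, i.e. 5 rows and 3 columns of dots.
Horizontal edges: (rows + 1) * cols = 5 * 2 = 10
Vertical edges: rows * (cols + 1) = 4 * 3 = 12
Total edges: 10 + 12 = 22
Edges drawn: 15
Remaining: 22 - 15 = 7

7


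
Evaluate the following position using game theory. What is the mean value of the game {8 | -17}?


Game = {8 | -17}, a switch {a | b} with numbers a > b.
Its thermograph has left wall a - t and right wall b + t, which meet at t = (a - b)/2, where both equal (a + b)/2. So the mast (mean value) is at (a + b)/2.
Mean = (8 + (-17))/2 = -9/2 = -9/2

-9/2


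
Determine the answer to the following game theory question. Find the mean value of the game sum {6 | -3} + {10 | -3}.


G1 = {6 | -3}, G2 = {10 | -3}
Each is a switch {a | b} with numbers a > b; its mean value is (a + b)/2, and mean value is additive over game sums: m(G1 + G2) = m(G1) + m(G2).
Mean of G1 = (6 + (-3))/2 = 3/2 = 3/2
Mean of G2 = (10 + (-3))/2 = 7/2 = 7/2
Mean of G1 + G2 = 3/2 + 7/2 = 5

5


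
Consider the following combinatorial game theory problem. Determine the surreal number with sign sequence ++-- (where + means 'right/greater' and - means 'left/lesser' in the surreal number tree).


Sign expansion: ++--
Rule: track bounds (lo, hi), initially (-inf, +inf). On '+', the current value becomes lo and we move to the simplest number in (value, hi): value + 1 if hi = +inf, otherwise the midpoint (value + hi)/2. On '-', the current value becomes hi and we move to value - 1 if lo = -inf, otherwise the midpoint (lo + value)/2.
Start at 0.
Step 1: sign = +, move right. Bounds: (0, +inf). Value = 1
Step 2: sign = +, move right. Bounds: (1, +inf). Value = 2
Step 3: sign = -, move left. Bounds: (1, 2). Value = 3/2
Step 4: sign = -, move left. Bounds: (1, 3/2). Value = 5/4
The surreal number with sign expansion ++-- is 5/4.

5/4


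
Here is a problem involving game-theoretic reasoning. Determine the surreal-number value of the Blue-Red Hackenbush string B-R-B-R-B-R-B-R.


Edges (from ground): B-R-B-R-B-R-B-R
By Berlekamp's sign-expansion rule, a Blue-Red Hackenbush stalk has the value of the surreal number whose sign sequence is the edge sequence with B -> + and R -> -.
Sign sequence: +-+-+-+-
Trace the sign expansion in the surreal number tree, starting from 0:
Edge 1: B (sign +) -> bounds (0, +inf), value = 1
Edge 2: R (sign -) -> bounds (0, 1), value = 1/2
Edge 3: B (sign +) -> bounds (1/2, 1), value = 3/4
Edge 4: R (sign -) -> bounds (1/2, 3/4), value = 5/8
Edge 5: B (sign +) -> bounds (5/8, 3/4), value = 11/16
Edge 6: R (sign -) -> bounds (5/8, 11/16), value = 21/32
Edge 7: B (sign +) -> bounds (21/32, 11/16), value = 43/64
Edge 8: R (sign -) -> bounds (21/32, 43/64), value = 85/128
Game value = 85/128

85/128


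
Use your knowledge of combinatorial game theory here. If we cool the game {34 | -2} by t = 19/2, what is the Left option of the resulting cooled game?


Original game: {34 | -2} (a switch {a | b} with a > b).
Cooling by t (for t below the temperature (a - b)/2 = 18) taxes each move by t: {a | b} cooled by t is {a - t | b + t}.
Cooling amount: t = 19/2
Cooled Left option: 34 - 19/2 = 49/2
Cooled Right option: -2 + 19/2 = 15/2
Cooled game: {49/2 | 15/2}
Left option = 49/2

49/2


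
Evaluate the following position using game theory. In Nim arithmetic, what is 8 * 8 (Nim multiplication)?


Nim multiplication is bilinear over XOR: (u XOR v) * w = (u*w) XOR (v*w).
So we split each operand into its bit components and XOR the pairwise Nim products.
8 = 8 (as XOR of powers of 2).
8 = 8 (as XOR of powers of 2).
Using the standard Nim-product table on single bits:
  2*2 = 3,   2*4 = 8,   2*8 = 12,
  4*4 = 6,   4*8 = 11,  8*8 = 13,
and  1*x = x (identity), k*l = l*k (commutative).
Pairwise Nim products:
  8 * 8 = 13
XOR them: 13 = 13.
Result: 8 * 8 = 13 (in Nim).

13


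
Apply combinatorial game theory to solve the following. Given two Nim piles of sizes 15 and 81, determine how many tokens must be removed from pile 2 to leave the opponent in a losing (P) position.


Piles: 15 and 81
Current XOR: 15 XOR 81 = 94 (non-zero, so this is an N-position).
To make the XOR zero, we need to find a move that balances the piles.
For pile 2 (size 81): target = 81 XOR 94 = 15
We reduce pile 2 from 81 to 15.
Tokens removed: 81 - 15 = 66
Verification: 15 XOR 15 = 0

66


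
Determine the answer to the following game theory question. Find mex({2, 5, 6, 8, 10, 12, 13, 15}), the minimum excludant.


Set = {2, 5, 6, 8, 10, 12, 13, 15}
0 is NOT in the set. This is the mex.
mex = 0

0


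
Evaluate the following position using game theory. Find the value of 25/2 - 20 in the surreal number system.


x = 25/2, y = 20
Converting to common denominator: 2
x = 25/2, y = 40/2
x - y = 25/2 - 20 = -15/2

-15/2


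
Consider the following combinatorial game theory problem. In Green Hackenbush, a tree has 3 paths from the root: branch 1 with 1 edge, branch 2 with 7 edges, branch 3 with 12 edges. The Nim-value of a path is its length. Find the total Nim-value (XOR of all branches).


The tree has 3 branches from the ground vertex.
In Green Hackenbush, the Nim-value of a simple path of length k is k.
Branch 1: length 1, Nim-value = 1
Branch 2: length 7, Nim-value = 7
Branch 3: length 12, Nim-value = 12
Total Nim-value = XOR of all branch values:
0 XOR 1 = 1
1 XOR 7 = 6
6 XOR 12 = 10
Nim-value of the tree = 10

10


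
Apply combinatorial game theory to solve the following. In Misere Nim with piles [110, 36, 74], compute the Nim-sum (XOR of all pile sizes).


We need the XOR (exclusive or) of all pile sizes.
After XOR-ing pile 1 (size 110): 0 XOR 110 = 110
After XOR-ing pile 2 (size 36): 110 XOR 36 = 74
After XOR-ing pile 3 (size 74): 74 XOR 74 = 0
The Nim-value of this position is 0.

0


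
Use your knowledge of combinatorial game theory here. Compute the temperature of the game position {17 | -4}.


The game is {17 | -4}, a switch {a | b} with numbers a > b.
Cooling {a | b} by t gives {a - t | b + t}, which stops being hot when a - t = b + t, i.e. at t = (a - b)/2. So the temperature of a switch is (a - b)/2.
Temperature = (Left option - Right option) / 2
= (17 - (-4)) / 2
= 21 / 2
= 21/2

21/2


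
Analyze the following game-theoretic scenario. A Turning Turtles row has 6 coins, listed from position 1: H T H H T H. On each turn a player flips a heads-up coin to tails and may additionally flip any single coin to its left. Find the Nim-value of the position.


Coins: H T H H T H
Key fact: a single head at position k behaves exactly like a Nim heap of size k (turning it to T and optionally flipping a coin at j < k corresponds to moving the heap from k to j, or to 0), and heads combine as a disjunctive sum (two heads at the same place would cancel, matching j XOR j = 0). So the Nim-value is the XOR of the 1-indexed positions of the heads.
Face-up positions (1-indexed): [1, 3, 4, 6]
XOR 0 with 1: 0 XOR 1 = 1
XOR 1 with 3: 1 XOR 3 = 2
XOR 2 with 4: 2 XOR 4 = 6
XOR 6 with 6: 6 XOR 6 = 0
Nim-value = 0

0


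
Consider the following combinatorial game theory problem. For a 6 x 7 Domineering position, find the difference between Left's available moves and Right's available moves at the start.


Board is 6 x 7 (rows x cols).
Left (vertical) placements: (rows-1) * cols = 5 * 7 = 35
Right (horizontal) placements: rows * (cols-1) = 6 * 6 = 36
Advantage = Left - Right = 35 - 36 = -1

-1


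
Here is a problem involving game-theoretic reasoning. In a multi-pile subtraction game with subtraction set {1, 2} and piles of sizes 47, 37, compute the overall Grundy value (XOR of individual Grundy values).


Subtraction set: {1, 2}
For this subtraction set, G(n) = n mod 3 (period = max + 1 = 3).
Pile 1 (size 47): G(47) = 47 mod 3 = 2
Pile 2 (size 37): G(37) = 37 mod 3 = 1
Total Grundy value = XOR of all: 2 XOR 1 = 3

3


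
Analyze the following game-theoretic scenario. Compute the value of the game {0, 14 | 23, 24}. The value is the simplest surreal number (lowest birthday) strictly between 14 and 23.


Left options: {0, 14}, max = 14
Right options: {23, 24}, min = 23
All options are numbers and max(Left) < min(Right), so by the simplicity theorem the value is the simplest (earliest-born) number strictly between 14 and 23.
Integers 15 through 22 all lie strictly between 14 and 23.
Among integers, the simplest (lowest birthday = smallest |n|; 0 is born on day 0, +-n on day n) is 15.
No non-integer in the interval can be simpler: if x is a non-integer in the interval, then floor(x) or ceil(x) also lies in the interval (the interval contains an integer), and both are proper prefixes of x's sign expansion, i.e. born earlier. So the game value is 15.
Game value = 15

15


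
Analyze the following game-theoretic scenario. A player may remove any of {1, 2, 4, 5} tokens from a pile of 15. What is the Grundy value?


The subtraction set is S = {1, 2, 4, 5}.
G(k) = mex{ G(k - s) : s in S, s <= k }. We compute iteratively: G(0) = 0.
G(1) = mex({0}) = 1
G(2) = mex({0, 1}) = 2
G(3) = mex({1, 2}) = 0
G(4) = mex({0, 2}) = 1
G(5) = mex({0, 1}) = 2
G(6) = mex({1, 2}) = 0
G(7) = mex({0, 2}) = 1
Observe that G(3)..G(7) = 0, 1, 2, 0, 1 repeats G(0)..G(4) = 0, 1, 2, 0, 1.
For k >= max(S) = 5, G(k) is determined by the previous 5 values G(k-5)..G(k-1); a window of 5 consecutive values has recurred shifted by 3, so by induction G(k + 3) = G(k) for all k >= 0: the sequence is periodic from the start with period 3.
One period: G(0..2) = 0, 1, 2.
15 mod 3 = 0, so G(15) = G(0) = 0.

0


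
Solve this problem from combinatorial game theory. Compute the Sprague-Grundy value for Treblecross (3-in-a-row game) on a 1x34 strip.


Treblecross: place X on empty cells; 3-in-a-row wins.
Playing within two cells of an existing X lets the opponent win at once, so sensible play treats the cells i-2..i+2 around each X as dead. The player left with no safe cell loses, so this is a normal-play take-away game on strips of safe cells.
Placing X at cell i (0-indexed) of a strip of k safe cells leaves independent strips of sizes max(0, i-2) and max(0, k-i-3). Hence G(k) = mex{ G(max(0,i-2)) XOR G(max(0,k-i-3)) : 0 <= i < k }, with G(0) = 0.
G(1): splits (0,0):0^0=0 -> mex({0}) = 1
G(2): splits (0,0):0^0=0 -> mex({0}) = 1
G(3): splits (0,0):0^0=0 -> mex({0}) = 1
G(4): splits (0,1):0^1=1 (0,0):0^0=0 -> mex({0, 1}) = 2
G(5): splits (0,2):0^1=1 (0,1):0^1=1 (0,0):0^0=0 -> mex({0, 1}) = 2
G(6) = mex({1}) = 0
G(7) = mex({0, 1, 2}) = 3
G(8) = mex({0, 1, 2}) = 3
G(9) = mex({0, 2}) = 1
G(10) = mex({0, 2, 3}) = 1
G(11) = mex({0, 3}) = 1
G(12) = mex({1, 3}) = 0
G(13) = mex({0, 1, 2, 3}) = 4
G(14) = mex({0, 1, 2}) = 3
G(15) = mex({0, 1, 2}) = 3
G(16) = mex({0, 1, 2, 4}) = 3
G(17) = mex({0, 1, 3, 4}) = 2
G(18) = mex({0, 1, 3, 4}) = 2
G(19) = mex({0, 1, 3, 5}) = 2
G(20) = mex({0, 1, 2, 3, 5}) = 4
G(21) = mex({0, 1, 2, 3, 5}) = 4
G(22) = mex({1, 2, 6}) = 0
G(23) = mex({0, 1, 2, 3, 4, 6}) = 5
G(24) = mex({0, 1, 2, 3, 4}) = 5
G(25) = mex({0, 1, 3, 4, 7}) = 2
G(26) = mex({0, 1, 3, 4, 5, 7}) = 2
G(27) = mex({0, 1, 3, 5}) = 2
G(28) = mex({0, 1, 2, 5}) = 3
G(29) = mex({0, 1, 2, 4, 5, 6}) = 3
G(30) = mex({1, 2, 4, 6}) = 0
G(31) = mex({0, 1, 2, 3, 4, 6}) = 5
G(32) = mex({1, 2, 3, 4, 7}) = 0
G(33) = mex({0, 3, 7}) = 1
G(34) = mex({0, 2, 3, 5, 7}) = 1
Therefore G(34) = 1.

1


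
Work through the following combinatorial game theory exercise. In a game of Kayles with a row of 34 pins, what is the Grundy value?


Kayles: a move removes 1 or 2 adjacent pins from a contiguous row.
Removing pins from a row of k leaves two independent rows (a, b) with a + b = k - 1 (one pin) or a + b = k - 2 (two pins); an end removal gives a = 0.
By Sprague-Grundy, G(k) = mex{ G(a) XOR G(b) } over all these splits. G(0) = 0.
G(1): splits (0,0):0^0=0 -> mex({0}) = 1
G(2): splits (0,1):0^1=1 (0,0):0^0=0 -> mex({0, 1}) = 2
G(3): splits (0,2):0^2=2 (1,1):1^1=0 (0,1):0^1=1 -> mex({0, 1, 2}) = 3
G(4): splits (0,3):0^3=3 (1,2):1^2=3 (0,2):0^2=2 (1,1):1^1=0 -> mex({0, 2, 3}) = 1
G(5): splits (0,4):0^1=1 (1,3):1^3=2 (2,2):2^2=0 (0,3):0^3=3 (1,2):1^2=3 -> mex({0, 1, 2, 3}) = 4
G(6) = mex({0, 1, 2, 4}) = 3
G(7) = mex({0, 1, 3, 4, 5}) = 2
G(8) = mex({0, 2, 3, 5, 6}) = 1
G(9) = mex({0, 1, 2, 3, 6, 7}) = 4
G(10) = mex({0, 1, 3, 4, 5, 7}) = 2
G(11) = mex({0, 1, 2, 3, 4, 5}) = 6
G(12) = mex({0, 1, 2, 3, 5, 6, 7}) = 4
G(13) = mex({0, 2, 3, 4, 6, 7}) = 1
G(14) = mex({0, 1, 4, 5, 6, 7}) = 2
G(15) = mex({0, 1, 2, 3, 4, 5, 6}) = 7
G(16) = mex({0, 2, 3, 5, 6, 7}) = 1
G(17) = mex({0, 1, 2, 3, 5, 6, 7}) = 4
G(18) = mex({0, 1, 2, 4, 5, 6}) = 3
G(19) = mex({0, 1, 3, 4, 5, 7}) = 2
G(20) = mex({0, 2, 3, 4, 5, 6, 7}) = 1
G(21) = mex({0, 1, 2, 3, 5, 6, 7}) = 4
G(22) = mex({0, 1, 2, 3, 4, 5, 7}) = 6
G(23) = mex({0, 1, 2, 3, 4, 5, 6}) = 7
G(24) = mex({0, 1, 2, 3, 5, 6, 7}) = 4
G(25) = mex({0, 2, 3, 4, 6, 7}) = 1
G(26) = mex({0, 1, 3, 4, 5, 6, 7}) = 2
G(27) = mex({0, 1, 2, 3, 4, 5, 6, 7}) = 8
G(28) = mex({0, 1, 2, 3, 4, 6, 7, 8}) = 5
G(29) = mex({0, 1, 2, 3, 5, 6, 7, 8, 9}) = 4
G(30) = mex({0, 1, 2, 3, 4, 5, 6, 9, 10}) = 7
G(31) = mex({0, 1, 3, 4, 5, 7, 10, 11}) = 2
G(32) = mex({0, 2, 3, 4, 5, 6, 7, 9, 11}) = 1
G(33) = mex({0, 1, 2, 3, 4, 5, 6, 7, 9, 12}) = 8
G(34) = mex({0, 1, 2, 3, 4, 5, 7, 8, 11, 12}) = 6
Therefore G(34) = 6.

6


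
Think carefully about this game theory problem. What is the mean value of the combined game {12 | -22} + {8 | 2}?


G1 = {12 | -22}, G2 = {8 | 2}
Each is a switch {a | b} with numbers a > b; its mean value is (a + b)/2, and mean value is additive over game sums: m(G1 + G2) = m(G1) + m(G2).
Mean of G1 = (12 + (-22))/2 = -10/2 = -5
Mean of G2 = (8 + (2))/2 = 10/2 = 5
Mean of G1 + G2 = -5 + 5 = 0

0


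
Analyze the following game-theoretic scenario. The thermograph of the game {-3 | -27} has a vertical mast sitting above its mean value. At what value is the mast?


Game = {-3 | -27}, a switch {a | b} with numbers a > b.
Its thermograph has left wall a - t and right wall b + t, which meet at t = (a - b)/2, where both equal (a + b)/2. So the mast (mean value) is at (a + b)/2.
Mean = (-3 + (-27))/2 = -30/2 = -15

-15


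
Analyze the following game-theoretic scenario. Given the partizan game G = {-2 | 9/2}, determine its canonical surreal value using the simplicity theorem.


Left options: {-2}, max = -2
Right options: {9/2}, min = 9/2
All options are numbers and max(Left) < min(Right), so by the simplicity theorem the value is the simplest (earliest-born) number strictly between -2 and 9/2.
Integers -1 through 4 all lie strictly between -2 and 9/2.
Among integers, the simplest (lowest birthday = smallest |n|; 0 is born on day 0, +-n on day n) is 0.
No non-integer in the interval can be simpler: if x is a non-integer in the interval, then floor(x) or ceil(x) also lies in the interval (the interval contains an integer), and both are proper prefixes of x's sign expansion, i.e. born earlier. So the game value is 0.
Game value = 0

0


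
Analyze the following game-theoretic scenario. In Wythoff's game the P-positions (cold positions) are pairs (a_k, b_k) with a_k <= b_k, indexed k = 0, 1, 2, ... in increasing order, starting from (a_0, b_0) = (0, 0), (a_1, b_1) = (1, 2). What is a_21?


By Wythoff's theorem, a_k = floor(k * phi) and b_k = floor(k * phi^2) = a_k + k, where phi = (1 + sqrt(5))/2 is the golden ratio.
phi = (1 + sqrt(5))/2 = 1.618034
k = 21
k * phi = 21 * 1.618034 = 33.978714
a_21 = floor(k * phi) = 33

33


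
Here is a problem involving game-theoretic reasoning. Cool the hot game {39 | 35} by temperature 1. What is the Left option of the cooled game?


Original game: {39 | 35} (a switch {a | b} with a > b).
Cooling by t (for t below the temperature (a - b)/2 = 2) taxes each move by t: {a | b} cooled by t is {a - t | b + t}.
Cooling amount: t = 1
Cooled Left option: 39 - 1 = 38
Cooled Right option: 35 + 1 = 36
Cooled game: {38 | 36}
Left option = 38

38


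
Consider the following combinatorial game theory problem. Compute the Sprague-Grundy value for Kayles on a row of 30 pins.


Kayles: a move removes 1 or 2 adjacent pins from a contiguous row.
Removing pins from a row of k leaves two independent rows (a, b) with a + b = k - 1 (one pin) or a + b = k - 2 (two pins); an end removal gives a = 0.
By Sprague-Grundy, G(k) = mex{ G(a) XOR G(b) } over all these splits. G(0) = 0.
G(1): splits (0,0):0^0=0 -> mex({0}) = 1
G(2): splits (0,1):0^1=1 (0,0):0^0=0 -> mex({0, 1}) = 2
G(3): splits (0,2):0^2=2 (1,1):1^1=0 (0,1):0^1=1 -> mex({0, 1, 2}) = 3
G(4): splits (0,3):0^3=3 (1,2):1^2=3 (0,2):0^2=2 (1,1):1^1=0 -> mex({0, 2, 3}) = 1
G(5): splits (0,4):0^1=1 (1,3):1^3=2 (2,2):2^2=0 (0,3):0^3=3 (1,2):1^2=3 -> mex({0, 1, 2, 3}) = 4
G(6) = mex({0, 1, 2, 4}) = 3
G(7) = mex({0, 1, 3, 4, 5}) = 2
G(8) = mex({0, 2, 3, 5, 6}) = 1
G(9) = mex({0, 1, 2, 3, 6, 7}) = 4
G(10) = mex({0, 1, 3, 4, 5, 7}) = 2
G(11) = mex({0, 1, 2, 3, 4, 5}) = 6
G(12) = mex({0, 1, 2, 3, 5, 6, 7}) = 4
G(13) = mex({0, 2, 3, 4, 6, 7}) = 1
G(14) = mex({0, 1, 4, 5, 6, 7}) = 2
G(15) = mex({0, 1, 2, 3, 4, 5, 6}) = 7
G(16) = mex({0, 2, 3, 5, 6, 7}) = 1
G(17) = mex({0, 1, 2, 3, 5, 6, 7}) = 4
G(18) = mex({0, 1, 2, 4, 5, 6}) = 3
G(19) = mex({0, 1, 3, 4, 5, 7}) = 2
G(20) = mex({0, 2, 3, 4, 5, 6, 7}) = 1
G(21) = mex({0, 1, 2, 3, 5, 6, 7}) = 4
G(22) = mex({0, 1, 2, 3, 4, 5, 7}) = 6
G(23) = mex({0, 1, 2, 3, 4, 5, 6}) = 7
G(24) = mex({0, 1, 2, 3, 5, 6, 7}) = 4
G(25) = mex({0, 2, 3, 4, 6, 7}) = 1
G(26) = mex({0, 1, 3, 4, 5, 6, 7}) = 2
G(27) = mex({0, 1, 2, 3, 4, 5, 6, 7}) = 8
G(28) = mex({0, 1, 2, 3, 4, 6, 7, 8}) = 5
G(29) = mex({0, 1, 2, 3, 5, 6, 7, 8, 9}) = 4
G(30) = mex({0, 1, 2, 3, 4, 5, 6, 9, 10}) = 7
Therefore G(30) = 7.

7


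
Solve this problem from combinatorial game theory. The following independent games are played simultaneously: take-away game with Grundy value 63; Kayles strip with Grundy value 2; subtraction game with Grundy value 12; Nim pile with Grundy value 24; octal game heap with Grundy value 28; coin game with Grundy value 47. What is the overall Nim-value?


By the Sprague-Grundy theorem, the Grundy value of a sum of games is the XOR of individual Grundy values.
take-away game: Grundy value = 63. Running XOR: 0 XOR 63 = 63
Kayles strip: Grundy value = 2. Running XOR: 63 XOR 2 = 61
subtraction game: Grundy value = 12. Running XOR: 61 XOR 12 = 49
Nim pile: Grundy value = 24. Running XOR: 49 XOR 24 = 41
octal game heap: Grundy value = 28. Running XOR: 41 XOR 28 = 53
coin game: Grundy value = 47. Running XOR: 53 XOR 47 = 26
The combined Grundy value is 26.

26


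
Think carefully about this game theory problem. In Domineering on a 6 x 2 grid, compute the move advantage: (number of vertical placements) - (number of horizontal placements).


Board is 6 x 2 (rows x cols).
Left (vertical) placements: (rows-1) * cols = 5 * 2 = 10
Right (horizontal) placements: rows * (cols-1) = 6 * 1 = 6
Advantage = Left - Right = 10 - 6 = 4

4


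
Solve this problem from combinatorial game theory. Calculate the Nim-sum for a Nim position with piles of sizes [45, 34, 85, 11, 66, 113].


We need the XOR (exclusive or) of all pile sizes.
After XOR-ing pile 1 (size 45): 0 XOR 45 = 45
After XOR-ing pile 2 (size 34): 45 XOR 34 = 15
After XOR-ing pile 3 (size 85): 15 XOR 85 = 90
After XOR-ing pile 4 (size 11): 90 XOR 11 = 81
After XOR-ing pile 5 (size 66): 81 XOR 66 = 19
After XOR-ing pile 6 (size 113): 19 XOR 113 = 98
The Nim-value of this position is 98.

98


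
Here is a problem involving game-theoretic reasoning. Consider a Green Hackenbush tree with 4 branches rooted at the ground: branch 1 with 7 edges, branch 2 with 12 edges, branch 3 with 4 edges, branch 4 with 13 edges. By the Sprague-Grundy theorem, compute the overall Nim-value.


The tree has 4 branches from the ground vertex.
In Green Hackenbush, the Nim-value of a simple path of length k is k.
Branch 1: length 7, Nim-value = 7
Branch 2: length 12, Nim-value = 12
Branch 3: length 4, Nim-value = 4
Branch 4: length 13, Nim-value = 13
Total Nim-value = XOR of all branch values:
0 XOR 7 = 7
7 XOR 12 = 11
11 XOR 4 = 15
15 XOR 13 = 2
Nim-value of the tree = 2

2


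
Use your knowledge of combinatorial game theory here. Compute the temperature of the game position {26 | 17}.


The game is {26 | 17}, a switch {a | b} with numbers a > b.
Cooling {a | b} by t gives {a - t | b + t}, which stops being hot when a - t = b + t, i.e. at t = (a - b)/2. So the temperature of a switch is (a - b)/2.
Temperature = (Left option - Right option) / 2
= (26 - (17)) / 2
= 9 / 2
= 9/2

9/2


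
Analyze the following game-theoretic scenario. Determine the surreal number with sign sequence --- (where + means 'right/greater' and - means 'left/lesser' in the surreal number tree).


Sign expansion: ---
Rule: track bounds (lo, hi), initially (-inf, +inf). On '+', the current value becomes lo and we move to the simplest number in (value, hi): value + 1 if hi = +inf, otherwise the midpoint (value + hi)/2. On '-', the current value becomes hi and we move to value - 1 if lo = -inf, otherwise the midpoint (lo + value)/2.
Start at 0.
Step 1: sign = -, move left. Bounds: (-inf, 0). Value = -1
Step 2: sign = -, move left. Bounds: (-inf, -1). Value = -2
Step 3: sign = -, move left. Bounds: (-inf, -2). Value = -3
The surreal number with sign expansion --- is -3.

-3


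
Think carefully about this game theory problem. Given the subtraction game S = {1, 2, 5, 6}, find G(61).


The subtraction set is S = {1, 2, 5, 6}.
G(k) = mex{ G(k - s) : s in S, s <= k }. We compute iteratively: G(0) = 0.
G(1) = mex({0}) = 1
G(2) = mex({0, 1}) = 2
G(3) = mex({1, 2}) = 0
G(4) = mex({0, 2}) = 1
G(5) = mex({0, 1}) = 2
G(6) = mex({0, 1, 2}) = 3
G(7) = mex({1, 2, 3}) = 0
G(8) = mex({0, 2, 3}) = 1
G(9) = mex({0, 1}) = 2
G(10) = mex({1, 2}) = 0
G(11) = mex({0, 2, 3}) = 1
G(12) = mex({0, 1, 3}) = 2
Observe that G(7)..G(12) = 0, 1, 2, 0, 1, 2 repeats G(0)..G(5) = 0, 1, 2, 0, 1, 2.
For k >= max(S) = 6, G(k) is determined by the previous 6 values G(k-6)..G(k-1); a window of 6 consecutive values has recurred shifted by 7, so by induction G(k + 7) = G(k) for all k >= 0: the sequence is periodic from the start with period 7.
One period: G(0..6) = 0, 1, 2, 0, 1, 2, 3.
61 mod 7 = 5, so G(61) = G(5) = 2.

2


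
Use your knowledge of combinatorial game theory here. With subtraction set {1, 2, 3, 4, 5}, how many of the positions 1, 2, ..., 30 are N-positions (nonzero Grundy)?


Subtraction set S = {1, 2, 3, 4, 5}, so G(n) = n mod 6.
G(n) = 0 when n is a multiple of 6.
Multiples of 6 in [1, 30]: 5
N-positions (nonzero Grundy) = 30 - 5 = 25

25


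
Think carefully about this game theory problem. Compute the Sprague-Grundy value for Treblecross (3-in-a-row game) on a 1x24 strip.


Treblecross: place X on empty cells; 3-in-a-row wins.
Playing within two cells of an existing X lets the opponent win at once, so sensible play treats the cells i-2..i+2 around each X as dead. The player left with no safe cell loses, so this is a normal-play take-away game on strips of safe cells.
Placing X at cell i (0-indexed) of a strip of k safe cells leaves independent strips of sizes max(0, i-2) and max(0, k-i-3). Hence G(k) = mex{ G(max(0,i-2)) XOR G(max(0,k-i-3)) : 0 <= i < k }, with G(0) = 0.
G(1): splits (0,0):0^0=0 -> mex({0}) = 1
G(2): splits (0,0):0^0=0 -> mex({0}) = 1
G(3): splits (0,0):0^0=0 -> mex({0}) = 1
G(4): splits (0,1):0^1=1 (0,0):0^0=0 -> mex({0, 1}) = 2
G(5): splits (0,2):0^1=1 (0,1):0^1=1 (0,0):0^0=0 -> mex({0, 1}) = 2
G(6) = mex({1}) = 0
G(7) = mex({0, 1, 2}) = 3
G(8) = mex({0, 1, 2}) = 3
G(9) = mex({0, 2}) = 1
G(10) = mex({0, 2, 3}) = 1
G(11) = mex({0, 3}) = 1
G(12) = mex({1, 3}) = 0
G(13) = mex({0, 1, 2, 3}) = 4
G(14) = mex({0, 1, 2}) = 3
G(15) = mex({0, 1, 2}) = 3
G(16) = mex({0, 1, 2, 4}) = 3
G(17) = mex({0, 1, 3, 4}) = 2
G(18) = mex({0, 1, 3, 4}) = 2
G(19) = mex({0, 1, 3, 5}) = 2
G(20) = mex({0, 1, 2, 3, 5}) = 4
G(21) = mex({0, 1, 2, 3, 5}) = 4
G(22) = mex({1, 2, 6}) = 0
G(23) = mex({0, 1, 2, 3, 4, 6}) = 5
G(24) = mex({0, 1, 2, 3, 4}) = 5
Therefore G(24) = 5.

5


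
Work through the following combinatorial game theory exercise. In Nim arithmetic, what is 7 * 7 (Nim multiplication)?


Nim multiplication is bilinear over XOR: (u XOR v) * w = (u*w) XOR (v*w).
So we split each operand into its bit components and XOR the pairwise Nim products.
7 = 1 + 2 + 4 (as XOR of powers of 2).
7 = 1 + 2 + 4 (as XOR of powers of 2).
Using the standard Nim-product table on single bits:
  2*2 = 3,   2*4 = 8,   2*8 = 12,
  4*4 = 6,   4*8 = 11,  8*8 = 13,
and  1*x = x (identity), k*l = l*k (commutative).
Pairwise Nim products:
  1 * 1 = 1
  1 * 2 = 2
  1 * 4 = 4
  2 * 1 = 2
  2 * 2 = 3
  2 * 4 = 8
  4 * 1 = 4
  4 * 2 = 8
  4 * 4 = 6
XOR them: 1 XOR 2 XOR 4 XOR 2 XOR 3 XOR 8 XOR 4 XOR 8 XOR 6 = 4.
Result: 7 * 7 = 4 (in Nim).

4


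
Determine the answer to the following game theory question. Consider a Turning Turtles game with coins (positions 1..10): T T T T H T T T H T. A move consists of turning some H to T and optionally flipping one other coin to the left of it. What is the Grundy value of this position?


Coins: T T T T H T T T H T
Key fact: a single head at position k behaves exactly like a Nim heap of size k (turning it to T and optionally flipping a coin at j < k corresponds to moving the heap from k to j, or to 0), and heads combine as a disjunctive sum (two heads at the same place would cancel, matching j XOR j = 0). So the Nim-value is the XOR of the 1-indexed positions of the heads.
Face-up positions (1-indexed): [5, 9]
XOR 0 with 5: 0 XOR 5 = 5
XOR 5 with 9: 5 XOR 9 = 12
Nim-value = 12

12


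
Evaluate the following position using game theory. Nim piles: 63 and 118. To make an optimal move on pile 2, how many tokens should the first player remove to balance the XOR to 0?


Piles: 63 and 118
Current XOR: 63 XOR 118 = 73 (non-zero, so this is an N-position).
To make the XOR zero, we need to find a move that balances the piles.
For pile 2 (size 118): target = 118 XOR 73 = 63
We reduce pile 2 from 118 to 63.
Tokens removed: 118 - 63 = 55
Verification: 63 XOR 63 = 0

55


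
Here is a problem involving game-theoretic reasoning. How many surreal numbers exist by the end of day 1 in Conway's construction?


Day 0: {|} = 0 is born. Count = 1.
Day n: the number of surreal numbers born by day n is 2^(n+1) - 1.
By day 0: 2^1 - 1 = 1
By day 1: 2^2 - 1 = 3
By day 1: 3 surreal numbers.

3


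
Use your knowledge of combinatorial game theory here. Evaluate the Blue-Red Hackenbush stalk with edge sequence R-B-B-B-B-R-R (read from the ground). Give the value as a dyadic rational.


Edges (from ground): R-B-B-B-B-R-R
By Berlekamp's sign-expansion rule, a Blue-Red Hackenbush stalk has the value of the surreal number whose sign sequence is the edge sequence with B -> + and R -> -.
Sign sequence: -++++--
Trace the sign expansion in the surreal number tree, starting from 0:
Edge 1: R (sign -) -> bounds (-inf, 0), value = -1
Edge 2: B (sign +) -> bounds (-1, 0), value = -1/2
Edge 3: B (sign +) -> bounds (-1/2, 0), value = -1/4
Edge 4: B (sign +) -> bounds (-1/4, 0), value = -1/8
Edge 5: B (sign +) -> bounds (-1/8, 0), value = -1/16
Edge 6: R (sign -) -> bounds (-1/8, -1/16), value = -3/32
Edge 7: R (sign -) -> bounds (-1/8, -3/32), value = -7/64
Game value = -7/64

-7/64


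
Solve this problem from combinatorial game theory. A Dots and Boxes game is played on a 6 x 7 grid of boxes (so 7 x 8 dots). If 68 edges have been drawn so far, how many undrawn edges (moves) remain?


Grid: 6 x 7 boxes, i.e. 7 rows and 8 columns of dots.
Horizontal edges: (rows + 1) * cols = 7 * 7 = 49
Vertical edges: rows * (cols + 1) = 6 * 8 = 48
Total edges: 49 + 48 = 97
Edges drawn: 68
Remaining: 97 - 68 = 29

29


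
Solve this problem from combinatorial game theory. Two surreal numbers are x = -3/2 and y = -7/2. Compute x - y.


x = -3/2, y = -7/2
Converting to common denominator: 2
x = -3/2, y = -7/2
x - y = -3/2 - -7/2 = 2

2


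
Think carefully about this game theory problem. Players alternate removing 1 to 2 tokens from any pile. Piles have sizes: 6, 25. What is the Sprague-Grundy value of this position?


Subtraction set: {1, 2}
For this subtraction set, G(n) = n mod 3 (period = max + 1 = 3).
Pile 1 (size 6): G(6) = 6 mod 3 = 0
Pile 2 (size 25): G(25) = 25 mod 3 = 1
Total Grundy value = XOR of all: 0 XOR 1 = 1

1


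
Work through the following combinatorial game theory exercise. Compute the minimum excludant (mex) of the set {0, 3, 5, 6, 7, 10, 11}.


Set = {0, 3, 5, 6, 7, 10, 11}
0 is in the set.
1 is NOT in the set. This is the mex.
mex = 1

1


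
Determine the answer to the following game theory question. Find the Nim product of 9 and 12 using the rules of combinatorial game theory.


Nim multiplication is bilinear over XOR: (u XOR v) * w = (u*w) XOR (v*w).
So we split each operand into its bit components and XOR the pairwise Nim products.
9 = 1 + 8 (as XOR of powers of 2).
12 = 4 + 8 (as XOR of powers of 2).
Using the standard Nim-product table on single bits:
  2*2 = 3,   2*4 = 8,   2*8 = 12,
  4*4 = 6,   4*8 = 11,  8*8 = 13,
and  1*x = x (identity), k*l = l*k (commutative).
Pairwise Nim products:
  1 * 4 = 4
  1 * 8 = 8
  8 * 4 = 11
  8 * 8 = 13
XOR them: 4 XOR 8 XOR 11 XOR 13 = 10.
Result: 9 * 12 = 10 (in Nim).

10
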